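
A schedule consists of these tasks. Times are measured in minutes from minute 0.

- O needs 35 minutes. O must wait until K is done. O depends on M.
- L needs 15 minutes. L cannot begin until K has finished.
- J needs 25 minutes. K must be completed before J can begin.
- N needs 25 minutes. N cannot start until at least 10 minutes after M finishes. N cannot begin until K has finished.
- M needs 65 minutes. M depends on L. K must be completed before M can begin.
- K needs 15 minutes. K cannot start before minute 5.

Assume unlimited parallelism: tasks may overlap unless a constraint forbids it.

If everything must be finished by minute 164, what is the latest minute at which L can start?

49

Nothing follows N; the deadline of minute 164 is its only limit. It must start by 164 − 25 = minute 139.
O must finish by minute 164; it takes 35 minutes, so it must start by 164 − 35 = minute 129.
For M: N (must start by minute 139, minus 10-minute gap → minute 129); O (must start by minute 129). The most restrictive is minute 129; with a 65-minute duration, M must start by minute 64.
L feeds into M (must start by minute 64); so L must finish by minute 64 and therefore start by minute 49.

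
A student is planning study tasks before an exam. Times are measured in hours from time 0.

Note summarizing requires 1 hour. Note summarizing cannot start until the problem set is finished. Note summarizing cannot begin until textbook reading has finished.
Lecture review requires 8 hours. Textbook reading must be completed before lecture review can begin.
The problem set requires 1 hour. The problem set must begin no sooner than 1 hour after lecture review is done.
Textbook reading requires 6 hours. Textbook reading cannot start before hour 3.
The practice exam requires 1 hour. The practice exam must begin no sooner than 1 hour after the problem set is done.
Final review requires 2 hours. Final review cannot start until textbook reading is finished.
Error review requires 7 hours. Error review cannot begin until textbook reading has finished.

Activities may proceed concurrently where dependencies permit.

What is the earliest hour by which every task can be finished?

After its own release at hour 3, textbook reading can start at hour 3 and finishes at hour 9.
Final review cannot begin until textbook reading (finishes hour 9). It runs from hour 9 to 9 + 2 = hour 11.
Error review waits on textbook reading (finishes hour 9), so it starts at hour 9 and finishes at 9 + 7 = hour 16.
Lecture review waits on textbook reading (finishes hour 9), so it starts at hour 9 and finishes at 9 + 8 = hour 17.
After lecture review (finishes hour 17, plus 1-hour gap → hour 18), the problem set can start at hour 18 and finishes at hour 19.
For note summarizing: the problem set (finishes hour 19); textbook reading (finishes hour 9). Taking the maximum gives a start of hour 19, and it finishes at 19 + 1 = hour 20.
After the problem set (finishes hour 19, plus 1-hour gap → hour 20), the practice exam can start at hour 20 and finishes at hour 21.
All tasks are finished once the last one completes. Finish times: Textbook reading at 9, Lecture review at 17, The problem set at 19, The practice exam at 21, Error review at 16, Note summarizing at 20, Final review at 11. The latest is hour 21.

21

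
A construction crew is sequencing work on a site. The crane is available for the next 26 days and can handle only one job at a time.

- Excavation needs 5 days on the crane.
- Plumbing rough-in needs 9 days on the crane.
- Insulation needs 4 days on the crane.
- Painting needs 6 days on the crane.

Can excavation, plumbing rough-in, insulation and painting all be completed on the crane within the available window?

Running back to back, the jobs need 5 + 9 + 4 + 6 = 24 days on the crane.
Since 24 ≤ 26, they fit within the window.

Yes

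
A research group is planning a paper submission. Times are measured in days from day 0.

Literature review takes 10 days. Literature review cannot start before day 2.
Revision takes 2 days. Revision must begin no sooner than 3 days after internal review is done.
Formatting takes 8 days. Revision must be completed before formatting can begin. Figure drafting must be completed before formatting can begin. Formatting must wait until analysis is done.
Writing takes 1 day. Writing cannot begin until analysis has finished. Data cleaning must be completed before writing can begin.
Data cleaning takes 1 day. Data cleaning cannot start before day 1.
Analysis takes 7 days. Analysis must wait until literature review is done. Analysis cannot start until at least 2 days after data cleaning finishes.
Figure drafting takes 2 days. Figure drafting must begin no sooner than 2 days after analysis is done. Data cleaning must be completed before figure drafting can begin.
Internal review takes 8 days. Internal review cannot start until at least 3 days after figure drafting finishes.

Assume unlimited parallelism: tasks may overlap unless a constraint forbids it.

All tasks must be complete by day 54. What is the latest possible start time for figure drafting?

28

Nothing follows formatting; the deadline of day 54 is its only limit. It must start by 54 − 8 = day 46.
Revision must finish before formatting (must start by day 46). With a 2-day duration, revision must start by 46 − 2 = day 44.
Internal review must finish before revision (must start by day 44, minus 3-day gap → day 41). With an 8-day duration, internal review must start by 41 − 8 = day 33.
For figure drafting: internal review (must start by day 33, minus 3-day gap → day 30); formatting (must start by day 46). The most restrictive is day 30; with a 2-day duration, figure drafting must start by day 28.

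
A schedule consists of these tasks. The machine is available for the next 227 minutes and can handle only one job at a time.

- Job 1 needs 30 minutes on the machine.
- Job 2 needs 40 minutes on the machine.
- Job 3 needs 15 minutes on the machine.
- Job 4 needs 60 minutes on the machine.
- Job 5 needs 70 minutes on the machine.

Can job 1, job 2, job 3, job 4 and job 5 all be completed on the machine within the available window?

Running back to back, the jobs need 30 + 40 + 15 + 60 + 70 = 215 minutes on the machine.
Since 215 ≤ 227, they fit within the window.

Yes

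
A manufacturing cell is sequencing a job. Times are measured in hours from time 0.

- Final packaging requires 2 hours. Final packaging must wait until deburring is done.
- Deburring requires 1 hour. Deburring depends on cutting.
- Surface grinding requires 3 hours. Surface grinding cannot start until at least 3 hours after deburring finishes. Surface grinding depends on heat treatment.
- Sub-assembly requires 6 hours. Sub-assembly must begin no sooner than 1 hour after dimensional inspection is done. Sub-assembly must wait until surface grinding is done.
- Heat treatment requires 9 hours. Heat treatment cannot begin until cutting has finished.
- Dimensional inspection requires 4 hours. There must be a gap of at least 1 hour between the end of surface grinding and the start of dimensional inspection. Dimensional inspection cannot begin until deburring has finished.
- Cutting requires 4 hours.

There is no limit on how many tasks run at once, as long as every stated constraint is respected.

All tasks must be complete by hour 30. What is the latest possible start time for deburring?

To finish by hour 30, sub-assembly (duration 6) must start no later than hour 24.
Dimensional inspection must finish before sub-assembly (must start by hour 24, minus 1-hour gap → hour 23). With a 4-hour duration, dimensional inspection must start by 23 − 4 = hour 19.
Surface grinding has several dependents: dimensional inspection (must start by hour 19, minus 1-hour gap → hour 18); sub-assembly (must start by hour 24). The earliest of those limits is hour 18, so surface grinding must start by 18 − 3 = hour 15.
Final packaging must finish by hour 30; it takes 2 hours, so it must start by 30 − 2 = hour 28.
For deburring: surface grinding (must start by hour 15, minus 3-hour gap → hour 12); dimensional inspection (must start by hour 19); final packaging (must start by hour 28). The most restrictive is hour 12; with a 1-hour duration, deburring must start by hour 11.

11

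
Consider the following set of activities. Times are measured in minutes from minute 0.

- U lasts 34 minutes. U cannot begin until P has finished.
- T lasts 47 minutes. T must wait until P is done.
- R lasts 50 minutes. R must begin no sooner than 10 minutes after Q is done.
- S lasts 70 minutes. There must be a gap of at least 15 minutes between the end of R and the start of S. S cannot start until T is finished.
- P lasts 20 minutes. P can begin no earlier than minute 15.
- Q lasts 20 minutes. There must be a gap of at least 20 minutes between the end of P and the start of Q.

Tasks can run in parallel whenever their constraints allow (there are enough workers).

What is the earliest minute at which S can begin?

After its own release at minute 15, P can start at minute 15 and finishes at minute 35.
T waits on P (finishes minute 35), so it starts at minute 35 and finishes at 35 + 47 = minute 82.
Q waits on P (finishes minute 35, plus 20-minute gap → minute 55), so it starts at minute 55 and finishes at 55 + 20 = minute 75.
R cannot begin until Q (finishes minute 75, plus 10-minute gap → minute 85). It runs from minute 85 to 85 + 50 = minute 135.
S waits on R (finishes minute 135, plus 15-minute gap → minute 150); T (finishes minute 82). The latest of these is minute 150, which is the earliest S can start.

150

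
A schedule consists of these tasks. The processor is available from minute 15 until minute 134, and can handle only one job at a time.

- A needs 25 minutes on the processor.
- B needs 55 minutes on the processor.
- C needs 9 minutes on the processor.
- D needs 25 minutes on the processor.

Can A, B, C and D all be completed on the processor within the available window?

Yes

The processor window is 134 − 15 = 119 minutes.
Running back to back, the jobs need 25 + 55 + 9 + 25 = 114 minutes on the processor.
Since 114 ≤ 119, they fit within the window.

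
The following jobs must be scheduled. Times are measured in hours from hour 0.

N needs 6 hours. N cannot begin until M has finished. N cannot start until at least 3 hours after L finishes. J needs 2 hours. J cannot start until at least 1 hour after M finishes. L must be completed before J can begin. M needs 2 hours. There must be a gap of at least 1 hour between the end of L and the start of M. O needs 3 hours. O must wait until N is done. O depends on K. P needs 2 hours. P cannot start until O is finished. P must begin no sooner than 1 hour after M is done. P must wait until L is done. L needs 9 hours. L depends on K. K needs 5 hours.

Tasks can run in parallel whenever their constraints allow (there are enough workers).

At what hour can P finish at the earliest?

28

K can start immediately at hour 0; it finishes at hour 5.
L waits on K (finishes hour 5), so it starts at hour 5 and finishes at 5 + 9 = hour 14.
M cannot begin until L (finishes hour 14, plus 1-hour gap → hour 15). It runs from hour 15 to 15 + 2 = hour 17.
For N: M (finishes hour 17); L (finishes hour 14, plus 3-hour gap → hour 17). Taking the maximum gives a start of hour 17, and it finishes at 17 + 6 = hour 23.
O needs all of N (finishes hour 23); K (finishes hour 5). That puts its earliest start at hour 23; it finishes at 23 + 3 = hour 26.
P has to wait for O (finishes hour 26); M (finishes hour 17, plus 1-hour gap → hour 18); L (finishes hour 14). The latest of these is hour 26, so P runs hour 26 to 26 + 2 = hour 28.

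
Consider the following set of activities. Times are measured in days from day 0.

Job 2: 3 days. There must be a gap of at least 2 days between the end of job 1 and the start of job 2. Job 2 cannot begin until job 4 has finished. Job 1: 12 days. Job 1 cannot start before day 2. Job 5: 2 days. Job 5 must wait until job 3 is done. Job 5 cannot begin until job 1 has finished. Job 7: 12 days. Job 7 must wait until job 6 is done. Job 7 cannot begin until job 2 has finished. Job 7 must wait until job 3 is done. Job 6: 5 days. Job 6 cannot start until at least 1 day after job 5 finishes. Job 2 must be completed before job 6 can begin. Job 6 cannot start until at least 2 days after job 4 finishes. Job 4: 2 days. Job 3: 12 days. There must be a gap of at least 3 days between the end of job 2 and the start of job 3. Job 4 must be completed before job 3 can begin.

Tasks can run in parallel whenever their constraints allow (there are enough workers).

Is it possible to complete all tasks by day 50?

No

Job 4 can start immediately at day 0; it finishes at day 2.
Job 1 cannot begin until its own release at day 2. It runs from day 2 to 2 + 12 = day 14.
Job 2 has to wait for job 1 (finishes day 14, plus 2-day gap → day 16); job 4 (finishes day 2). The latest of these is day 16, so job 2 runs day 16 to 16 + 3 = day 19.
Job 3 cannot start until job 2 (finishes day 19, plus 3-day gap → day 22); job 4 (finishes day 2). The controlling bound is day 22, so job 3 finishes at 22 + 12 = day 34.
Job 5 needs all of job 3 (finishes day 34); job 1 (finishes day 14). That puts its earliest start at day 34; it finishes at 34 + 2 = day 36.
Job 6 has to wait for job 5 (finishes day 36, plus 1-day gap → day 37); job 2 (finishes day 19); job 4 (finishes day 2, plus 2-day gap → day 4). The latest of these is day 37, so job 6 runs day 37 to 37 + 5 = day 42.
Job 7 has to wait for job 6 (finishes day 42); job 2 (finishes day 19); job 3 (finishes day 34). The latest of these is day 42, so job 7 runs day 42 to 42 + 12 = day 54.
The earliest everything can be done is day 54, which is after the deadline of 50, so it is not possible.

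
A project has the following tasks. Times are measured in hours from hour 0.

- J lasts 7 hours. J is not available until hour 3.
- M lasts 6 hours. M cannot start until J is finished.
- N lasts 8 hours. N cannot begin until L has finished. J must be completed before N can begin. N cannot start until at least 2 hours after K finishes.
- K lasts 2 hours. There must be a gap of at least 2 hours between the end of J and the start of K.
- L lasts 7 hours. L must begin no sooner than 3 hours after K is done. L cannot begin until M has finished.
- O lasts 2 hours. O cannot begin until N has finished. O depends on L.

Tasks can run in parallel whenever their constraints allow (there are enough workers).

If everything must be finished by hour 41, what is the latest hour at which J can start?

10

O has no dependents, so it just needs to finish by hour 41. Starting by 41 − 2 = hour 39 achieves that.
N must finish before O (must start by hour 39). With an 8-hour duration, N must start by 39 − 8 = hour 31.
L must finish in time for N (must start by hour 31); O (must start by hour 39). The tightest is hour 31, so L must start by 31 − 7 = hour 24.
K has several dependents: L (must start by hour 24, minus 3-hour gap → hour 21); N (must start by hour 31, minus 2-hour gap → hour 29). The earliest of those limits is hour 21, so K must start by 21 − 2 = hour 19.
M must finish before L (must start by hour 24). With a 6-hour duration, M must start by 24 − 6 = hour 18.
For J: K (must start by hour 19, minus 2-hour gap → hour 17); M (must start by hour 18); N (must start by hour 31). The most restrictive is hour 17; with a 7-hour duration, J must start by hour 10.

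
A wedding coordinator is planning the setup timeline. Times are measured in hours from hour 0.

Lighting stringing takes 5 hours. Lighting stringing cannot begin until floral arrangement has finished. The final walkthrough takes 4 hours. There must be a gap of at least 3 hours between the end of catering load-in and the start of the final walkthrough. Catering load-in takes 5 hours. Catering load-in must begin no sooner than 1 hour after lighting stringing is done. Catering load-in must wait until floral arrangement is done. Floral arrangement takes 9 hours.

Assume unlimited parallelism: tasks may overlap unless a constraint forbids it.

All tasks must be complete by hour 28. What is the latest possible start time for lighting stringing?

10

The final walkthrough has no dependents, so it just needs to finish by hour 28. Starting by 28 − 4 = hour 24 achieves that.
Catering load-in has to be done before the final walkthrough (must start by hour 24, minus 3-hour gap → hour 21). That means finishing by hour 21, i.e. starting by 21 − 5 = hour 16.
Since catering load-in (must start by hour 16, minus 1-hour gap → hour 15) depends on it, lighting stringing must finish by hour 15. Backing off its 5-hour duration gives a latest start of hour 10.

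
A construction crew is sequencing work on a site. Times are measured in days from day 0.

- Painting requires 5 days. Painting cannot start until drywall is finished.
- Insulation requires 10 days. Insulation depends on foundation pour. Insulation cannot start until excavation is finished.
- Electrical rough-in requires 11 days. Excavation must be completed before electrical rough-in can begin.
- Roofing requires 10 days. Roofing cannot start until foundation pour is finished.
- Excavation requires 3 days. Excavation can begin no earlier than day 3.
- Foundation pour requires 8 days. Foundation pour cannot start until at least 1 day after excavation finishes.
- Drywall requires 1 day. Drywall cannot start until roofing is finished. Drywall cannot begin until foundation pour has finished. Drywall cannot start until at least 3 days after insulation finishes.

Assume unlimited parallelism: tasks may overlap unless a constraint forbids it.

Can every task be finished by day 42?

Yes

Excavation cannot begin until its own release at day 3. It runs from day 3 to 3 + 3 = day 6.
After excavation (finishes day 6), electrical rough-in can start at day 6 and finishes at day 17.
Foundation pour cannot begin until excavation (finishes day 6, plus 1-day gap → day 7). It runs from day 7 to 7 + 8 = day 15.
Insulation needs all of foundation pour (finishes day 15); excavation (finishes day 6). That puts its earliest start at day 15; it finishes at 15 + 10 = day 25.
Roofing waits on foundation pour (finishes day 15), so it starts at day 15 and finishes at 15 + 10 = day 25.
Drywall has to wait for roofing (finishes day 25); foundation pour (finishes day 15); insulation (finishes day 25, plus 3-day gap → day 28). The latest of these is day 28, so drywall runs day 28 to 28 + 1 = day 29.
After drywall (finishes day 29), painting can start at day 29 and finishes at day 34.
Every task is finished by day 34, which is no later than the deadline of 42, so the schedule is feasible.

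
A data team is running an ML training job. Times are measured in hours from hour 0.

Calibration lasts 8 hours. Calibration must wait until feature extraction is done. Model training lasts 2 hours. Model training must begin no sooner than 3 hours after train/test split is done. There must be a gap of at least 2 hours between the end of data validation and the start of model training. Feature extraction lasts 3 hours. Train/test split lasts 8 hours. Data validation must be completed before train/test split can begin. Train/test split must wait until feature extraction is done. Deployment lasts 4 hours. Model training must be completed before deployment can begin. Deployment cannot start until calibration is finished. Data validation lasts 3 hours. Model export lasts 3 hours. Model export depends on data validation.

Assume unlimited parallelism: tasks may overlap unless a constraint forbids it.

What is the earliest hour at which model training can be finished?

16

Feature extraction can start immediately at hour 0; it finishes at hour 3.
Nothing blocks data validation, so it runs from hour 0 to hour 3.
Train/test split needs all of data validation (finishes hour 3); feature extraction (finishes hour 3). That puts its earliest start at hour 3; it finishes at 3 + 8 = hour 11.
Model training cannot start until train/test split (finishes hour 11, plus 3-hour gap → hour 14); data validation (finishes hour 3, plus 2-hour gap → hour 5). The controlling bound is hour 14, so model training finishes at 14 + 2 = hour 16.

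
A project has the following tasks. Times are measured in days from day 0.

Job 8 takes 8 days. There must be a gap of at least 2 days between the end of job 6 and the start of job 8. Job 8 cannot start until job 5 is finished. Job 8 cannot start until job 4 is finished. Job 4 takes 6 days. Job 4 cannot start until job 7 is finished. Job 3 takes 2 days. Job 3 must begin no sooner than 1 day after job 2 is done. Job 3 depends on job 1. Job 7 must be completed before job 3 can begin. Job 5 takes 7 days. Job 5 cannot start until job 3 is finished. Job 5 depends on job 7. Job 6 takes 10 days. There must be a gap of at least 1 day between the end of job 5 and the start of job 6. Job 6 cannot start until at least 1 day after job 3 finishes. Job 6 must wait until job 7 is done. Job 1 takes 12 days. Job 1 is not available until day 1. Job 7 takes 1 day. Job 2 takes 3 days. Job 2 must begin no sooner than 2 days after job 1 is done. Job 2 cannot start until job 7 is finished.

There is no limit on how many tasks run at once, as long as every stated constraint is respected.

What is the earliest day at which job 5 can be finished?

28

Job 7 has no prerequisites, so it starts at day 0 and finishes at day 1.
Job 1 cannot begin until its own release at day 1. It runs from day 1 to 1 + 12 = day 13.
Job 2 needs all of job 1 (finishes day 13, plus 2-day gap → day 15); job 7 (finishes day 1). That puts its earliest start at day 15; it finishes at 15 + 3 = day 18.
Job 3 has to wait for job 2 (finishes day 18, plus 1-day gap → day 19); job 1 (finishes day 13); job 7 (finishes day 1). The latest of these is day 19, so job 3 runs day 19 to 19 + 2 = day 21.
Job 5 cannot start until job 3 (finishes day 21); job 7 (finishes day 1). The controlling bound is day 21, so job 5 finishes at 21 + 7 = day 28.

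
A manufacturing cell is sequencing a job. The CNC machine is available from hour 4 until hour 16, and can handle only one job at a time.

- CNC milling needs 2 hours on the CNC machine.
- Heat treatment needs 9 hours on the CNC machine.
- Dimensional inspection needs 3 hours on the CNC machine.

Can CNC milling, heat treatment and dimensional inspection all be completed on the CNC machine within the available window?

The CNC machine window is 16 − 4 = 12 hours.
Running back to back, the jobs need 2 + 9 + 3 = 14 hours on the CNC machine.
Since 14 > 12, they cannot all fit.

No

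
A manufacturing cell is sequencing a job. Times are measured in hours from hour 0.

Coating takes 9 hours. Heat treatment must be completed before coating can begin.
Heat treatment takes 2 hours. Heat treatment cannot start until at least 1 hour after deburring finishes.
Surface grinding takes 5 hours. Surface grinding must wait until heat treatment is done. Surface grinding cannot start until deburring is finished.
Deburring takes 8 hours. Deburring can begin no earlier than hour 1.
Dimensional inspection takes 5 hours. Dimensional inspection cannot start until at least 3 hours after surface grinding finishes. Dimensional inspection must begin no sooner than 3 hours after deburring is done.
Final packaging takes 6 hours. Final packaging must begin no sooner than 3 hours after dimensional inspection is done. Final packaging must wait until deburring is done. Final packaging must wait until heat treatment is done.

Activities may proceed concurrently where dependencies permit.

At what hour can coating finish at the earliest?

After its own release at hour 1, deburring can start at hour 1 and finishes at hour 9.
After deburring (finishes hour 9, plus 1-hour gap → hour 10), heat treatment can start at hour 10 and finishes at hour 12.
Coating waits on heat treatment (finishes hour 12), so it starts at hour 12 and finishes at 12 + 9 = hour 21.

21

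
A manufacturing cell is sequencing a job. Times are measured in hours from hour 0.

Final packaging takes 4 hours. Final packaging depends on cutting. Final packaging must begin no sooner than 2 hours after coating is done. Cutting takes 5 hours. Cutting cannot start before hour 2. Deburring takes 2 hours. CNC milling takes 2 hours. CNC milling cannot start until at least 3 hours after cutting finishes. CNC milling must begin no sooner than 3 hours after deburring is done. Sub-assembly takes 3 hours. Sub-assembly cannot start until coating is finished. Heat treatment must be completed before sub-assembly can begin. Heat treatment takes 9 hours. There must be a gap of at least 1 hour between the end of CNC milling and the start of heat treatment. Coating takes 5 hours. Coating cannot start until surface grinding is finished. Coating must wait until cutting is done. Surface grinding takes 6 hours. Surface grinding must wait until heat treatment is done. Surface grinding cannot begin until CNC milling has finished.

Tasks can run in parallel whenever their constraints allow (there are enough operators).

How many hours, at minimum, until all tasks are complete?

Nothing blocks deburring, so it runs from hour 0 to hour 2.
Cutting waits on its own release at hour 2, so it starts at hour 2 and finishes at 2 + 5 = hour 7.
CNC milling needs all of cutting (finishes hour 7, plus 3-hour gap → hour 10); deburring (finishes hour 2, plus 3-hour gap → hour 5). That puts its earliest start at hour 10; it finishes at 10 + 2 = hour 12.
After CNC milling (finishes hour 12, plus 1-hour gap → hour 13), heat treatment can start at hour 13 and finishes at hour 22.
For surface grinding: heat treatment (finishes hour 22); CNC milling (finishes hour 12). Taking the maximum gives a start of hour 22, and it finishes at 22 + 6 = hour 28.
For coating: surface grinding (finishes hour 28); cutting (finishes hour 7). Taking the maximum gives a start of hour 28, and it finishes at 28 + 5 = hour 33.
Final packaging has to wait for cutting (finishes hour 7); coating (finishes hour 33, plus 2-hour gap → hour 35). The latest of these is hour 35, so final packaging runs hour 35 to 35 + 4 = hour 39.
Sub-assembly cannot start until coating (finishes hour 33); heat treatment (finishes hour 22). The controlling bound is hour 33, so sub-assembly finishes at 33 + 3 = hour 36.
All tasks are finished once the last one completes. Finish times: Cutting at 7, Deburring at 2, CNC milling at 12, Heat treatment at 22, Surface grinding at 28, Coating at 33, Sub-assembly at 36, Final packaging at 39. The latest is hour 39.

39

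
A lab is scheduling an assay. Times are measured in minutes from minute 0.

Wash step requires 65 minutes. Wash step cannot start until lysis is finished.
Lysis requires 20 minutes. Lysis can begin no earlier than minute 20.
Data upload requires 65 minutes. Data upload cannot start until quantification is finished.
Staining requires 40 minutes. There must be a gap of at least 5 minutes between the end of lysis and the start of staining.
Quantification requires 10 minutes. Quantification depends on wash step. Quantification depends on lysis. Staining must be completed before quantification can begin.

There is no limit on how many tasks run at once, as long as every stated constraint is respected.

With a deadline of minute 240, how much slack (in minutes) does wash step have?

Lysis waits on its own release at minute 20, so it starts at minute 20 and finishes at 20 + 20 = minute 40.
Wash step waits on lysis (finishes minute 40), so it starts at minute 40 and finishes at 40 + 65 = minute 105.

Working backward from the deadline:
Data upload must finish by minute 240; it takes 65 minutes, so it must start by 240 − 65 = minute 175.
Since data upload (must start by minute 175) depends on it, quantification must finish by minute 175. Backing off its 10-minute duration gives a latest start of minute 165.
Wash step feeds into quantification (must start by minute 165); so wash step must finish by minute 165 and therefore start by minute 100.
So wash step can start as early as minute 40 and as late as minute 100, giving 100 − 40 = 60 minutes of slack.

60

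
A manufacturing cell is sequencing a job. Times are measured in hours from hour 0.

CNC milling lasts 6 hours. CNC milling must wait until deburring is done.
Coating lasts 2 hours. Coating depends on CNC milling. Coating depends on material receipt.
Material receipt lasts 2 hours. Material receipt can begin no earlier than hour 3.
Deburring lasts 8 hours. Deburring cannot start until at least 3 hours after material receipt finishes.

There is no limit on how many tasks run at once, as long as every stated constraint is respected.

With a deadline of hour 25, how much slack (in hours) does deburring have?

1

Material receipt cannot begin until its own release at hour 3. It runs from hour 3 to 3 + 2 = hour 5.
Deburring cannot begin until material receipt (finishes hour 5, plus 3-hour gap → hour 8). It runs from hour 8 to 8 + 8 = hour 16.

Working backward from the deadline:
Coating must finish by hour 25; it takes 2 hours, so it must start by 25 − 2 = hour 23.
CNC milling feeds into coating (must start by hour 23); so CNC milling must finish by hour 23 and therefore start by hour 17.
Since CNC milling (must start by hour 17) depends on it, deburring must finish by hour 17. Backing off its 8-hour duration gives a latest start of hour 9.
So deburring can start as early as hour 8 and as late as hour 9, giving 9 − 8 = 1 hour of slack.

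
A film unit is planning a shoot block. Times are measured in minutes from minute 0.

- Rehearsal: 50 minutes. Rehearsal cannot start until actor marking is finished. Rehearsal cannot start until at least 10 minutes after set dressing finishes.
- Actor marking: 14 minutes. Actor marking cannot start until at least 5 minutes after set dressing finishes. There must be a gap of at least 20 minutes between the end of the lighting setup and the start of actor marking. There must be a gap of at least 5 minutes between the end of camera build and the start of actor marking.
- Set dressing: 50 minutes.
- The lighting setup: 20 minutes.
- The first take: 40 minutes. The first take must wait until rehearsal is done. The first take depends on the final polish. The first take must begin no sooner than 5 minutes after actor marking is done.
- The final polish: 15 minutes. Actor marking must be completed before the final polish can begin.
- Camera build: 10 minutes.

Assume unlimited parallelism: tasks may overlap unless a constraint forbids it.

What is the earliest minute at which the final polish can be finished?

Nothing blocks camera build, so it runs from minute 0 to minute 10.
Nothing blocks the lighting setup, so it runs from minute 0 to minute 20.
Set dressing can start immediately at minute 0; it finishes at minute 50.
Actor marking has to wait for set dressing (finishes minute 50, plus 5-minute gap → minute 55); the lighting setup (finishes minute 20, plus 20-minute gap → minute 40); camera build (finishes minute 10, plus 5-minute gap → minute 15). The latest of these is minute 55, so actor marking runs minute 55 to 55 + 14 = minute 69.
The final polish waits on actor marking (finishes minute 69), so it starts at minute 69 and finishes at 69 + 15 = minute 84.

84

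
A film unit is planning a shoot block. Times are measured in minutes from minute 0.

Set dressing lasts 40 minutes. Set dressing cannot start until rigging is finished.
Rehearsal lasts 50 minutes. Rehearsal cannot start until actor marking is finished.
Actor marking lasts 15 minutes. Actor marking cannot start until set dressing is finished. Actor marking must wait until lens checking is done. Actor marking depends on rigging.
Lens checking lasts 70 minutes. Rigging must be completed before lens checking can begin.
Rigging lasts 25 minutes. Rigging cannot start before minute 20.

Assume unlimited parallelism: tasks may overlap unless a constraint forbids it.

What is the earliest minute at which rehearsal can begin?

After its own release at minute 20, rigging can start at minute 20 and finishes at minute 45.
Lens checking waits on rigging (finishes minute 45), so it starts at minute 45 and finishes at 45 + 70 = minute 115.
Set dressing cannot begin until rigging (finishes minute 45). It runs from minute 45 to 45 + 40 = minute 85.
Actor marking has to wait for set dressing (finishes minute 85); lens checking (finishes minute 115); rigging (finishes minute 45). The latest of these is minute 115, so actor marking runs minute 115 to 115 + 15 = minute 130.
Rehearsal waits on actor marking (finishes minute 130), so the earliest it can start is minute 130.

130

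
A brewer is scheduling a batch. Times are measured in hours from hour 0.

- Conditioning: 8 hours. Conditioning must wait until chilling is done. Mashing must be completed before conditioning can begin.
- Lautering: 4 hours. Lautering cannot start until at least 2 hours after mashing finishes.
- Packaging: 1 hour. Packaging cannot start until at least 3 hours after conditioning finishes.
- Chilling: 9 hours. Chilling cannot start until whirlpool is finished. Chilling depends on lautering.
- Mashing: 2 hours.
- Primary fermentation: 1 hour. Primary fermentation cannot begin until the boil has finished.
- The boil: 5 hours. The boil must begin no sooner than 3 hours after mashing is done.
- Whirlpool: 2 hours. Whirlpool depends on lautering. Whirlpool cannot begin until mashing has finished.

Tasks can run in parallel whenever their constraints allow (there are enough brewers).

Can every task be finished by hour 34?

Yes

Mashing has no prerequisites, so it starts at hour 0 and finishes at hour 2.
The boil waits on mashing (finishes hour 2, plus 3-hour gap → hour 5), so it starts at hour 5 and finishes at 5 + 5 = hour 10.
Primary fermentation cannot begin until the boil (finishes hour 10). It runs from hour 10 to 10 + 1 = hour 11.
Lautering cannot begin until mashing (finishes hour 2, plus 2-hour gap → hour 4). It runs from hour 4 to 4 + 4 = hour 8.
For whirlpool: lautering (finishes hour 8); mashing (finishes hour 2). Taking the maximum gives a start of hour 8, and it finishes at 8 + 2 = hour 10.
For chilling: whirlpool (finishes hour 10); lautering (finishes hour 8). Taking the maximum gives a start of hour 10, and it finishes at 10 + 9 = hour 19.
For conditioning: chilling (finishes hour 19); mashing (finishes hour 2). Taking the maximum gives a start of hour 19, and it finishes at 19 + 8 = hour 27.
After conditioning (finishes hour 27, plus 3-hour gap → hour 30), packaging can start at hour 30 and finishes at hour 31.
Every task is finished by hour 31, which is no later than the deadline of 34, so the schedule is feasible.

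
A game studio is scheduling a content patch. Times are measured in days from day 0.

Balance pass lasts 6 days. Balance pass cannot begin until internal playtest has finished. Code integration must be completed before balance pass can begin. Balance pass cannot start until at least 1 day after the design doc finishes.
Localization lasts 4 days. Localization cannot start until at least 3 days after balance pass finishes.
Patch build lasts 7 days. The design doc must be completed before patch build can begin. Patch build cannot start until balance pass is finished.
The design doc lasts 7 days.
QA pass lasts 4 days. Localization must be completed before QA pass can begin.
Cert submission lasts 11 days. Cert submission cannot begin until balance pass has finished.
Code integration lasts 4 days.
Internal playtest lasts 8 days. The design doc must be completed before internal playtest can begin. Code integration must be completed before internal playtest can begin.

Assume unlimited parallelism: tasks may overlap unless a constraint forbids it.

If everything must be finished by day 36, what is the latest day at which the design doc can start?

To finish by day 36, QA pass (duration 4) must start no later than day 32.
Localization feeds into QA pass (must start by day 32); so localization must finish by day 32 and therefore start by day 28.
To finish by day 36, cert submission (duration 11) must start no later than day 25.
Patch build has no dependents, so it just needs to finish by day 36. Starting by 36 − 7 = day 29 achieves that.
Balance pass must finish in time for localization (must start by day 28, minus 3-day gap → day 25); cert submission (must start by day 25); patch build (must start by day 29). The tightest is day 25, so balance pass must start by 25 − 6 = day 19.
Since balance pass (must start by day 19) depends on it, internal playtest must finish by day 19. Backing off its 8-day duration gives a latest start of day 11.
The design doc has several dependents: internal playtest (must start by day 11); balance pass (must start by day 19, minus 1-day gap → day 18); patch build (must start by day 29). The earliest of those limits is day 11, so the design doc must start by 11 − 7 = day 4.

4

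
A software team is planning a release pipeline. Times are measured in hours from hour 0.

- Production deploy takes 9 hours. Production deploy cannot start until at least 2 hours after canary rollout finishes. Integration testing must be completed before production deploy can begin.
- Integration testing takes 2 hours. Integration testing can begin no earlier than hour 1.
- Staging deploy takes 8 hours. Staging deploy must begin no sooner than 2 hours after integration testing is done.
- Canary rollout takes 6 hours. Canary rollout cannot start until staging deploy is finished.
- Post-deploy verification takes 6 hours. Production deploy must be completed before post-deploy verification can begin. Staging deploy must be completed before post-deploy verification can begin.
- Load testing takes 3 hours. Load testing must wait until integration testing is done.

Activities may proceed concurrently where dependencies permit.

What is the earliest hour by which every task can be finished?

Integration testing cannot begin until its own release at hour 1. It runs from hour 1 to 1 + 2 = hour 3.
After integration testing (finishes hour 3), load testing can start at hour 3 and finishes at hour 6.
Staging deploy waits on integration testing (finishes hour 3, plus 2-hour gap → hour 5), so it starts at hour 5 and finishes at 5 + 8 = hour 13.
Canary rollout waits on staging deploy (finishes hour 13), so it starts at hour 13 and finishes at 13 + 6 = hour 19.
Production deploy has to wait for canary rollout (finishes hour 19, plus 2-hour gap → hour 21); integration testing (finishes hour 3). The latest of these is hour 21, so production deploy runs hour 21 to 21 + 9 = hour 30.
Post-deploy verification has to wait for production deploy (finishes hour 30); staging deploy (finishes hour 13). The latest of these is hour 30, so post-deploy verification runs hour 30 to 30 + 6 = hour 36.
All tasks are finished once the last one completes. Finish times: Integration testing at 3, Staging deploy at 13, Canary rollout at 19, Load testing at 6, Production deploy at 30, Post-deploy verification at 36. The latest is hour 36.

36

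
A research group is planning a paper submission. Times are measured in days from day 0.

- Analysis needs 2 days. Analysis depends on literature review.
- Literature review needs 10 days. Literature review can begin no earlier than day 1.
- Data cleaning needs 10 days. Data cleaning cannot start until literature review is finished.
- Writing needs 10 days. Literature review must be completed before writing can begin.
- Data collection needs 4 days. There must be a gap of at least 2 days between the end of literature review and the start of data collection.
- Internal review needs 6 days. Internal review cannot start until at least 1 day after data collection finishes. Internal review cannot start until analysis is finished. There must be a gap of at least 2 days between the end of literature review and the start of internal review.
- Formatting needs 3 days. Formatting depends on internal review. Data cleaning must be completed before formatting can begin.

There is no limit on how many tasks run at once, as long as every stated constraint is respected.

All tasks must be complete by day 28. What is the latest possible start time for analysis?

Formatting has no dependents, so it just needs to finish by day 28. Starting by 28 − 3 = day 25 achieves that.
Internal review has to be done before formatting (must start by day 25). That means finishing by day 25, i.e. starting by 25 − 6 = day 19.
Analysis must finish before internal review (must start by day 19). With a 2-day duration, analysis must start by 19 − 2 = day 17.

17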